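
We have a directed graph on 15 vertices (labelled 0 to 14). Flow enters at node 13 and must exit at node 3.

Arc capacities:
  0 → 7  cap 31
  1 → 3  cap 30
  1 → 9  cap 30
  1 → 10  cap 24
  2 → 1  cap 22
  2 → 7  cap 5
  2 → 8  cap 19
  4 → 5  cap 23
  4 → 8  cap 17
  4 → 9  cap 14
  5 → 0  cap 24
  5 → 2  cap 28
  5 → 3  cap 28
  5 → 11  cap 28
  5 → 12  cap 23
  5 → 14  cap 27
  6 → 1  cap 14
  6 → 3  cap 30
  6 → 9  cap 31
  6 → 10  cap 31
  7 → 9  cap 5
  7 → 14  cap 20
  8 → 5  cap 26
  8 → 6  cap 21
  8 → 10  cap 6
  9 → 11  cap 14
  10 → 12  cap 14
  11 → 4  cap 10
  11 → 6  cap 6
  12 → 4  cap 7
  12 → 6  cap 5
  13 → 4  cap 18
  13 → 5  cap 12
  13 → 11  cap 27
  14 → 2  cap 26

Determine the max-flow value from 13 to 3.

augment #1: 13→5→3 bottleneck 12, total now 12
augment #2: 13→4→5→3 bottleneck 16, total now 28
augment #3: 13→11→6→3 bottleneck 6, total now 34
augment #4: 13→4→8→6→3 bottleneck 2, total now 36
augment #5: 13→11→4→8→6→3 bottleneck 10, total now 46

Maximum flow value: 46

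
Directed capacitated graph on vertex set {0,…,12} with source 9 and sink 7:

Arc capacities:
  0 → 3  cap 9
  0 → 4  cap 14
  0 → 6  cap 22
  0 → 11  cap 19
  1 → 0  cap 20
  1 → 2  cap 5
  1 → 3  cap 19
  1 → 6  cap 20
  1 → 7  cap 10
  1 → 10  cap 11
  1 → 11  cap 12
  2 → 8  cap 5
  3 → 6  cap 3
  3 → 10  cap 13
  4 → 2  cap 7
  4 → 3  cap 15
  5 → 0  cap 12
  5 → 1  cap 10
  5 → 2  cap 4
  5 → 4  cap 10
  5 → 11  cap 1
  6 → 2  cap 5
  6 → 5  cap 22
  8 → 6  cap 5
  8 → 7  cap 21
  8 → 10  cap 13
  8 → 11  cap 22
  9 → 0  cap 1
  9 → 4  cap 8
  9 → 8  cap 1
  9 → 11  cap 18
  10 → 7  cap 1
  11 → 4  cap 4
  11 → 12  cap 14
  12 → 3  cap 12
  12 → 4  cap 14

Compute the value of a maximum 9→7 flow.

augment #1: 9→8→7 bottleneck 1, total now 1
augment #2: 9→0→3→10→7 bottleneck 1, total now 2
augment #3: 9→4→2→8→7 bottleneck 5, total now 7
augment #4: 9→4→3→6→5→1→7 bottleneck 3, total now 10
augment #5: 9→11→4→3→0→6→5→1→7 bottleneck 1, total now 11

Maximum flow value: 11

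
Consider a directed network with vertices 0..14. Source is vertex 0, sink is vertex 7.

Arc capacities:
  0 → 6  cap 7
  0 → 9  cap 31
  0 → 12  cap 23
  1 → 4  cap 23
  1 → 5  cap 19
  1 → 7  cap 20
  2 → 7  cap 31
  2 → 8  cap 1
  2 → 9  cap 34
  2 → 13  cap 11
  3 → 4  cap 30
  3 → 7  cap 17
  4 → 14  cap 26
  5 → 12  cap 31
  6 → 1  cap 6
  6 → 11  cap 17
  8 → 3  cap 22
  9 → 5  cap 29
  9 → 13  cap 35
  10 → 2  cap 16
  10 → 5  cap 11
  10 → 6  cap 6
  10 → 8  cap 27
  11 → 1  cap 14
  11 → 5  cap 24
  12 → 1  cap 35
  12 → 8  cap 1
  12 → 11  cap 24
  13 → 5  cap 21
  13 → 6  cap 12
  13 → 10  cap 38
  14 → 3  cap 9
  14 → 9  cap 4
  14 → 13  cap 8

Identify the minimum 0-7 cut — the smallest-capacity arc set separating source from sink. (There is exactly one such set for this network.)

augment #1: 0→6→1→7 push 6
augment #2: 0→12→1→7 push 14
augment #3: 0→12→8→3→7 push 1
augment #4: 0→9→13→10→2→7 push 16
augment #5: 0→9→13→10→8→3→7 push 15
augment #6: 0→12→1→4→14→3→7 push 1
max flow = 53; residual-reachable set from 0 gives S-side
cut edges (S→T): {(1,7), (3,7), (10,2)} total cap 53

Min-cut arcs: {(1,7), (3,7), (10,2)} (total capacity 53)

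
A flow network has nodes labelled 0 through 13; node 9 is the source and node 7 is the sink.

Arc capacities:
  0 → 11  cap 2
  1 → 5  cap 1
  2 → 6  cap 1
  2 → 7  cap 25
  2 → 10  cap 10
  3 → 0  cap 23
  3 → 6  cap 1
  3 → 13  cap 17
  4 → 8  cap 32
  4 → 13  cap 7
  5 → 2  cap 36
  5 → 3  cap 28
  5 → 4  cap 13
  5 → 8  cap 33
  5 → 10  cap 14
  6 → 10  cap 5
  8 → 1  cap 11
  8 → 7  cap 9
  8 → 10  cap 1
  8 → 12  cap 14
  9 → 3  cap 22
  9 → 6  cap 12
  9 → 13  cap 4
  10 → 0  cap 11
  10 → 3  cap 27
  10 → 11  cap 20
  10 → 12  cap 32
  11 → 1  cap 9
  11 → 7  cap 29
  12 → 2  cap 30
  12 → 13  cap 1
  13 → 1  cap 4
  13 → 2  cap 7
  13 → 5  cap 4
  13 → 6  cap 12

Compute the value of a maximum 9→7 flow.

augment #1: 9→13→2→7 bottleneck 4, total now 4
augment #2: 9→3→0→11→7 bottleneck 2, total now 6
augment #3: 9→3→13→2→7 bottleneck 3, total now 9
augment #4: 9→6→10→11→7 bottleneck 5, total now 14
augment #5: 9→3→13→5→2→7 bottleneck 4, total now 18
augment #6: 9→3→13→1→5→2→7 bottleneck 1, total now 19

Maximum flow value: 19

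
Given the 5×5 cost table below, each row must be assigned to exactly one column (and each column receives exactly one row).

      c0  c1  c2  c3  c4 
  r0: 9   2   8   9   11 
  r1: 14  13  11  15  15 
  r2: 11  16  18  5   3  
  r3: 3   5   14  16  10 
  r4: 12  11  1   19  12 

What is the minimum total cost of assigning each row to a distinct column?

optimal assignment: row0→col1 (cost 2), row1→col3 (cost 15), row2→col4 (cost 3), row3→col0 (cost 3), row4→col2 (cost 1)
total = 2 + 15 + 3 + 3 + 1 = 24

Minimum assignment cost: 24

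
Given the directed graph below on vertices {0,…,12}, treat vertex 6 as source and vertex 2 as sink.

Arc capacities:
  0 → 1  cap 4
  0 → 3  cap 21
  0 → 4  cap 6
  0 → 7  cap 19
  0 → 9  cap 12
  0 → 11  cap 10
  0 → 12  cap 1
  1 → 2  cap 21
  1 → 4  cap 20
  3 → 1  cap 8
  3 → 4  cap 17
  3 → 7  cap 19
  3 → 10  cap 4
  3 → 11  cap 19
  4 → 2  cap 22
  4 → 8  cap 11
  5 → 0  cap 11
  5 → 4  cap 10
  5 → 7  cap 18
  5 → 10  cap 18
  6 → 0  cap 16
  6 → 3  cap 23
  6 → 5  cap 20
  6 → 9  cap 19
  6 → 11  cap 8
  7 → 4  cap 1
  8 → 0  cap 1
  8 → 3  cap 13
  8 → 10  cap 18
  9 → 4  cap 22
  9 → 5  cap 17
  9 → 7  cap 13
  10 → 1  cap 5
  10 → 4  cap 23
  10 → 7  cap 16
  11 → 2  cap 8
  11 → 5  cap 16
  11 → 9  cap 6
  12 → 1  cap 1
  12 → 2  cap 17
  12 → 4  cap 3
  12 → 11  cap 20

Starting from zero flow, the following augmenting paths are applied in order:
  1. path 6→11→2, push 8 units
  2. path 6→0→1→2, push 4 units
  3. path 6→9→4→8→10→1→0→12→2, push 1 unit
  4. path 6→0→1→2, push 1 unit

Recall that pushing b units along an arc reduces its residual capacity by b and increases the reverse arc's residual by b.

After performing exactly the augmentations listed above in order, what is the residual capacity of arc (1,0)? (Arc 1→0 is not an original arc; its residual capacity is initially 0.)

Residual capacity of (1,0): 4

after path 1 (6→11→2, push 8): res(1,0)=0
after path 2 (6→0→1→2, push 4): res(1,0)=4
after path 3 (6→9→4→8→10→1→0→12→2, push 1): res(1,0)=3
after path 4 (6→0→1→2, push 1): res(1,0)=4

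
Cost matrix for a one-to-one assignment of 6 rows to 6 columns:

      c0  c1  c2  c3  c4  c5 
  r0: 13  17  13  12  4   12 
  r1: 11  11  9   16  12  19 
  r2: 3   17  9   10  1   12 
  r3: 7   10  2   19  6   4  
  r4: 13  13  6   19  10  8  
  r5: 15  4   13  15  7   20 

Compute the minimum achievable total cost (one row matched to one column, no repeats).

Minimum assignment cost: 37

one of 2 optimal assignments: row0→col4 (cost 4), row1→col3 (cost 16), row2→col0 (cost 3), row3→col2 (cost 2), row4→col5 (cost 8), row5→col1 (cost 4)
total = 4 + 16 + 3 + 2 + 8 + 4 = 37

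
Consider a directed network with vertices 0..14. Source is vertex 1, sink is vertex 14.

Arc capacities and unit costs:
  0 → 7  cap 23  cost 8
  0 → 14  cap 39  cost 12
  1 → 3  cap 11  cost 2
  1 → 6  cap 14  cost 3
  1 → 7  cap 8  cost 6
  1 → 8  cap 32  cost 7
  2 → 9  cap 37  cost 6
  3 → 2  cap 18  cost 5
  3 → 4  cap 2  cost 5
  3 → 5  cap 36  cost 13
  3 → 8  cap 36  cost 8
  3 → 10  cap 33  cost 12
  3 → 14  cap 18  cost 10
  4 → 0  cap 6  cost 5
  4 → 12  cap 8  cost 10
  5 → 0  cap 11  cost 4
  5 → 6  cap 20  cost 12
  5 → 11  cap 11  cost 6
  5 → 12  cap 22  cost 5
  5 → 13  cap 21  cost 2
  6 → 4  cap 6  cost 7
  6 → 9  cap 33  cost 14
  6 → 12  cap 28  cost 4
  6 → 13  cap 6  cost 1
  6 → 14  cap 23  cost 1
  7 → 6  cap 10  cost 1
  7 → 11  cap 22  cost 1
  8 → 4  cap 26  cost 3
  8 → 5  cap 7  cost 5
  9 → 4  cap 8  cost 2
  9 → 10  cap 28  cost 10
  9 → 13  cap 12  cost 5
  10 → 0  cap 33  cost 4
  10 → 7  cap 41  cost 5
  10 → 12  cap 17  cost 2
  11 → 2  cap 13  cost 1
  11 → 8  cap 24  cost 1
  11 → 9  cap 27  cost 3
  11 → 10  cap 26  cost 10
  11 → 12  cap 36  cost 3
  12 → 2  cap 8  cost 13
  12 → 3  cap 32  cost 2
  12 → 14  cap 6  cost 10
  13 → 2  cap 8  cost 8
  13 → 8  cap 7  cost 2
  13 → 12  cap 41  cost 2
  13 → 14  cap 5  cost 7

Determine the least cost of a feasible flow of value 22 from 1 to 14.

Minimum cost for 22 units: 120

shortest-cost path #1: 1→6→14 push 14 @ unit cost 4 (adds 56)
shortest-cost path #2: 1→7→6→14 push 8 @ unit cost 8 (adds 64)
total cost = 120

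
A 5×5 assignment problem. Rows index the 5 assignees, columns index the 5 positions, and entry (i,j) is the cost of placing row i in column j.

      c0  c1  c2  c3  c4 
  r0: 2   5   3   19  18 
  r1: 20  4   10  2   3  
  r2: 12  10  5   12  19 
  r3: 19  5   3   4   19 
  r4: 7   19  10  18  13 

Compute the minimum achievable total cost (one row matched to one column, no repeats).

Minimum assignment cost: 24

optimal assignment: row0→col1 (cost 5), row1→col4 (cost 3), row2→col2 (cost 5), row3→col3 (cost 4), row4→col0 (cost 7)
total = 5 + 3 + 5 + 4 + 7 = 24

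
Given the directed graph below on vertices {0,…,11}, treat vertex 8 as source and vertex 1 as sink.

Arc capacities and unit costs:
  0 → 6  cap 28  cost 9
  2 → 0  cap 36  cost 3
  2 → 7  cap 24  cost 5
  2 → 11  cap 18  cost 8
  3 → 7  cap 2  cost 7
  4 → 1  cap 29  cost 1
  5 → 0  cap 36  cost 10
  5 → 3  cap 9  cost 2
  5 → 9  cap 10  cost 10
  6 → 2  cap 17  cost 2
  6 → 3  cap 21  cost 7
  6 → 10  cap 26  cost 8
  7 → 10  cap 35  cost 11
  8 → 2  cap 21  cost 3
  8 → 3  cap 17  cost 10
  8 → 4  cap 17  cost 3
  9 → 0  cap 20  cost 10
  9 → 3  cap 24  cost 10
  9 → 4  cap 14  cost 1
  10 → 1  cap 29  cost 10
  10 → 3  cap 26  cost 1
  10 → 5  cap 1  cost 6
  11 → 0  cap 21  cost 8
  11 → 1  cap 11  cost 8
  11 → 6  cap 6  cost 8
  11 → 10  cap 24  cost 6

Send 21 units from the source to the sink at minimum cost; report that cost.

Minimum cost for 21 units: 144

shortest-cost path #1: 8→4→1 push 17 @ unit cost 4 (adds 68)
shortest-cost path #2: 8→2→11→1 push 4 @ unit cost 19 (adds 76)
total cost = 144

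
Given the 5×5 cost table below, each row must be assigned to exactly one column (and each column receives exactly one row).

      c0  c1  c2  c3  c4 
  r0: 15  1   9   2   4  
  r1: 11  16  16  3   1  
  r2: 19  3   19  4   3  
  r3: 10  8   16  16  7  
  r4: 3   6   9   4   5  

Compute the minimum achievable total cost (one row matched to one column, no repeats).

one of 6 optimal assignments: row0→col1 (cost 1), row1→col4 (cost 1), row2→col3 (cost 4), row3→col0 (cost 10), row4→col2 (cost 9)
total = 1 + 1 + 4 + 10 + 9 = 25

Minimum assignment cost: 25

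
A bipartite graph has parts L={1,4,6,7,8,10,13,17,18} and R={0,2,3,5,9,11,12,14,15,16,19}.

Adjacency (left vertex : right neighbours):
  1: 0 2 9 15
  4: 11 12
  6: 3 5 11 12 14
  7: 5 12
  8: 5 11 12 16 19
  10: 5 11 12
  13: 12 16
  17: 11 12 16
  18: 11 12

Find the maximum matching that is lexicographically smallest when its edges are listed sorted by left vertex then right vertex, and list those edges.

Lex-smallest maximum matching: {(1,0), (4,11), (6,3), (7,5), (8,19), (10,12), (13,16)}

|M| = 7 (so the lex-smallest maximum matching has 7 edges)
process left vertices in ascending order; for each, take the smallest-labelled available neighbour that still permits 7 edges overall, or leave it unmatched if none does
lex-smallest matching: {1-0, 4-11, 6-3, 7-5, 8-19, 10-12, 13-16}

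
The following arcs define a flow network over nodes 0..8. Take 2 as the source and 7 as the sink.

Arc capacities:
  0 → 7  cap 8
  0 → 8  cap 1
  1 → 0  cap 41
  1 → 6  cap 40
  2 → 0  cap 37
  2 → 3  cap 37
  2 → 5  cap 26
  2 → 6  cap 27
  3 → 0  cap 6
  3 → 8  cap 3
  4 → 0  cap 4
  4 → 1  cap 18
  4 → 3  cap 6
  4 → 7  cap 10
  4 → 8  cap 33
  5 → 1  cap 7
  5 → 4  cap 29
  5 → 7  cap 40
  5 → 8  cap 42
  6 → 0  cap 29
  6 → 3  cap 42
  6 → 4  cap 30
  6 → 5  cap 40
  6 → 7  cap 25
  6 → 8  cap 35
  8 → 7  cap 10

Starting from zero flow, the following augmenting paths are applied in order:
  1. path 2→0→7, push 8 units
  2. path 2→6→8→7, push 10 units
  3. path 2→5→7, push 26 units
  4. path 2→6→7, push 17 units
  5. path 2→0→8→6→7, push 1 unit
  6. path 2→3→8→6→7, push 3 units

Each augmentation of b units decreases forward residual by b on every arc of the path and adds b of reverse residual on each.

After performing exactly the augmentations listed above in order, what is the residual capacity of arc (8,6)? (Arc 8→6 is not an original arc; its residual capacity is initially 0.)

after path 1 (2→0→7, push 8): res(8,6)=0
after path 2 (2→6→8→7, push 10): res(8,6)=10
after path 3 (2→5→7, push 26): res(8,6)=10
after path 4 (2→6→7, push 17): res(8,6)=10
after path 5 (2→0→8→6→7, push 1): res(8,6)=9
after path 6 (2→3→8→6→7, push 3): res(8,6)=6

Residual capacity of (8,6): 6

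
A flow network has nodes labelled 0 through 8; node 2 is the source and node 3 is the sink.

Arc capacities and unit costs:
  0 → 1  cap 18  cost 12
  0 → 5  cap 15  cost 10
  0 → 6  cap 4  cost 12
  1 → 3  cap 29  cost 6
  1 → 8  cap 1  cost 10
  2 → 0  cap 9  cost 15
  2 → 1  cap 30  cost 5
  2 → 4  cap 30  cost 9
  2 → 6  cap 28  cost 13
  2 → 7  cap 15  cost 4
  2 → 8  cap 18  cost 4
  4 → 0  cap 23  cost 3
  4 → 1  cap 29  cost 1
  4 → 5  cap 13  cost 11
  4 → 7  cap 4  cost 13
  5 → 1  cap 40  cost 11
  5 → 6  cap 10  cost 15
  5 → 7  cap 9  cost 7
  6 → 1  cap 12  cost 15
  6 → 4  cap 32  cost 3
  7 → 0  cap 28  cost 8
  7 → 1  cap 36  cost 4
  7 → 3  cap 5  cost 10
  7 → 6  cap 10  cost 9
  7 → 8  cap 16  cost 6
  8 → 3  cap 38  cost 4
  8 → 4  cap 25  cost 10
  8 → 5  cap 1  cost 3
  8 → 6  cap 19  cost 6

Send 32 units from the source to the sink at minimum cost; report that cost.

shortest-cost path #1: 2→8→3 push 18 @ unit cost 8 (adds 144)
shortest-cost path #2: 2→1→3 push 14 @ unit cost 11 (adds 154)
total cost = 298

Minimum cost for 32 units: 298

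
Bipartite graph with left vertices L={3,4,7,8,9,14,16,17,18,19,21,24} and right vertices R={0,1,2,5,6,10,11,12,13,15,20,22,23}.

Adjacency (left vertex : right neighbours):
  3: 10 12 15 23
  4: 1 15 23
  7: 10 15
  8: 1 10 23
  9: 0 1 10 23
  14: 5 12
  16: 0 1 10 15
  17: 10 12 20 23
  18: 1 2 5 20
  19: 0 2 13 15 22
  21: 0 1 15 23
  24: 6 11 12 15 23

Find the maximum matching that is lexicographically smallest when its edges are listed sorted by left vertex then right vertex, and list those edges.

|M| = 11 (so the lex-smallest maximum matching has 11 edges)
process left vertices in ascending order; for each, take the smallest-labelled available neighbour that still permits 11 edges overall, or leave it unmatched if none does
lex-smallest matching: {3-12, 4-1, 7-10, 8-23, 9-0, 14-5, 16-15, 17-20, 18-2, 19-13, 24-6}

Lex-smallest maximum matching: {(3,12), (4,1), (7,10), (8,23), (9,0), (14,5), (16,15), (17,20), (18,2), (19,13), (24,6)}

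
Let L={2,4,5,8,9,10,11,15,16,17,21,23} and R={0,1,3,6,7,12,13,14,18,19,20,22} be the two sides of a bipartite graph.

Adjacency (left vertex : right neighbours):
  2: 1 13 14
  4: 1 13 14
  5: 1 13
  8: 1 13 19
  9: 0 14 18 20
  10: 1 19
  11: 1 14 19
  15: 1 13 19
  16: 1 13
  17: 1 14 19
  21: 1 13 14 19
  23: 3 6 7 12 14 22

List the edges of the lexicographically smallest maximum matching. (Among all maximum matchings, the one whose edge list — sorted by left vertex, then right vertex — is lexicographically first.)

Lex-smallest maximum matching: {(2,1), (4,13), (8,19), (9,0), (11,14), (23,3)}

|M| = 6 (so the lex-smallest maximum matching has 6 edges)
process left vertices in ascending order; for each, take the smallest-labelled available neighbour that still permits 6 edges overall, or leave it unmatched if none does
lex-smallest matching: {2-1, 4-13, 8-19, 9-0, 11-14, 23-3}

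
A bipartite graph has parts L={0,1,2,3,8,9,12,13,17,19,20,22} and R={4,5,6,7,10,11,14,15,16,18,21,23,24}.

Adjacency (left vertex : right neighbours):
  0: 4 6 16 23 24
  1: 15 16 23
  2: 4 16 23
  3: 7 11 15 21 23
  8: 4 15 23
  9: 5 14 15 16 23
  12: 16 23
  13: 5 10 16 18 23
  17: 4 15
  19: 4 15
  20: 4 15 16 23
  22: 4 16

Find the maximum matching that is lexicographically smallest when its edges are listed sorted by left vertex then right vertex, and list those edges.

Lex-smallest maximum matching: {(0,6), (1,15), (2,4), (3,7), (8,23), (9,5), (12,16), (13,10)}

|M| = 8 (so the lex-smallest maximum matching has 8 edges)
process left vertices in ascending order; for each, take the smallest-labelled available neighbour that still permits 8 edges overall, or leave it unmatched if none does
lex-smallest matching: {0-6, 1-15, 2-4, 3-7, 8-23, 9-5, 12-16, 13-10}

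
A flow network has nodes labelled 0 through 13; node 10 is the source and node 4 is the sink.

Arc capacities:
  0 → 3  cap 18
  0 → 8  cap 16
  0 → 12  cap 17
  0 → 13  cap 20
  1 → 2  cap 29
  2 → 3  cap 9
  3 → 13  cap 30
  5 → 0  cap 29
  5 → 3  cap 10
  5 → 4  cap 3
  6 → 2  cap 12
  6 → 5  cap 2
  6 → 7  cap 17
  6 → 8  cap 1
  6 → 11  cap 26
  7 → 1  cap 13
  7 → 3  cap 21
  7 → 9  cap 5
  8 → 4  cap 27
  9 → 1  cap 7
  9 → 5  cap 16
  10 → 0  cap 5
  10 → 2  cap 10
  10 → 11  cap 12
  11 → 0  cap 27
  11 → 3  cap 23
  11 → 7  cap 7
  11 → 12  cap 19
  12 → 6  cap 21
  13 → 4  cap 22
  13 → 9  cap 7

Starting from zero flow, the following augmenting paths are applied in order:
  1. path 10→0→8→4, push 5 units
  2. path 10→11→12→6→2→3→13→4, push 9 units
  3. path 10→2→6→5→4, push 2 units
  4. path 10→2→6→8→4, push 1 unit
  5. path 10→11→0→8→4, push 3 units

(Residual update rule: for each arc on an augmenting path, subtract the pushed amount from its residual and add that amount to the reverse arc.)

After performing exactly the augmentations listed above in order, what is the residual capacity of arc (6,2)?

Residual capacity of (6,2): 6

after path 1 (10→0→8→4, push 5): res(6,2)=12
after path 2 (10→11→12→6→2→3→13→4, push 9): res(6,2)=3
after path 3 (10→2→6→5→4, push 2): res(6,2)=5
after path 4 (10→2→6→8→4, push 1): res(6,2)=6
after path 5 (10→11→0→8→4, push 3): res(6,2)=6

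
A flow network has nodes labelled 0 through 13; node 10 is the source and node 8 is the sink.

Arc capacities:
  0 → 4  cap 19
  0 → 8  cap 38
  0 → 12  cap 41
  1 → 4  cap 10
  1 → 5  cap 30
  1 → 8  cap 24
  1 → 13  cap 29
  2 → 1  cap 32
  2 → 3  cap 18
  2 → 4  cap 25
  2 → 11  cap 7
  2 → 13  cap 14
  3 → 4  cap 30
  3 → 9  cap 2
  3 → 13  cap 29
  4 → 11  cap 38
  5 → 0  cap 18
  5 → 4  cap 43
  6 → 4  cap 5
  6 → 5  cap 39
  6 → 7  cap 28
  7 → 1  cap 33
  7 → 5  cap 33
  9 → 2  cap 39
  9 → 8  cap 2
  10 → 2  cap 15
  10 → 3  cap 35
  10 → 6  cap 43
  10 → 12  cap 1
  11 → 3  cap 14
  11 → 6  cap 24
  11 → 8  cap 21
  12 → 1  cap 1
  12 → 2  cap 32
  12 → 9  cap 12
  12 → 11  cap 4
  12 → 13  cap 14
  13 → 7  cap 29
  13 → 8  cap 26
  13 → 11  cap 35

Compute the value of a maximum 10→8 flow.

Maximum flow value: 91

augment #1: 10→2→1→8 bottleneck 15, total now 15
augment #2: 10→3→9→8 bottleneck 2, total now 17
augment #3: 10→3→13→8 bottleneck 26, total now 43
augment #4: 10→12→1→8 bottleneck 1, total now 44
augment #5: 10→3→4→11→8 bottleneck 7, total now 51
augment #6: 10→6→4→11→8 bottleneck 5, total now 56
augment #7: 10→6→5→0→8 bottleneck 18, total now 74
augment #8: 10→6→7→1→8 bottleneck 8, total now 82
augment #9: 10→6→5→4→11→8 bottleneck 9, total now 91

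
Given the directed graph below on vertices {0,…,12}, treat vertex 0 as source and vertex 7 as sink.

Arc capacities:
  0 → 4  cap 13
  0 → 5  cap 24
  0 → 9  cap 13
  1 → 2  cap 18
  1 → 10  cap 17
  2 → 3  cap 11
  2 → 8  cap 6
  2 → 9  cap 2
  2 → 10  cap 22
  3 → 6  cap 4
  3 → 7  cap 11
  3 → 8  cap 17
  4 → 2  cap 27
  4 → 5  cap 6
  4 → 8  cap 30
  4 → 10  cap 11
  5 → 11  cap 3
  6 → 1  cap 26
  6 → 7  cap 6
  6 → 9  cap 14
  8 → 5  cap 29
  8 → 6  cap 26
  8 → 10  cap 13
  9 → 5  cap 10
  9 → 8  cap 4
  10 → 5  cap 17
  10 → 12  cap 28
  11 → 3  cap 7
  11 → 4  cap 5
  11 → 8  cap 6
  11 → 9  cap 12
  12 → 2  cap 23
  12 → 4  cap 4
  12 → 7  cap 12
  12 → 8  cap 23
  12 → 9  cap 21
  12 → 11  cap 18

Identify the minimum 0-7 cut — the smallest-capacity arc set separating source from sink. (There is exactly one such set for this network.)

augment #1: 0→4→2→3→7 push 11
augment #2: 0→4→8→6→7 push 2
augment #3: 0→9→8→6→7 push 4
augment #4: 0→5→11→4→10→12→7 push 3
max flow = 20; residual-reachable set from 0 gives S-side
cut edges (S→T): {(0,4), (5,11), (9,8)} total cap 20

Min-cut arcs: {(0,4), (5,11), (9,8)} (total capacity 20)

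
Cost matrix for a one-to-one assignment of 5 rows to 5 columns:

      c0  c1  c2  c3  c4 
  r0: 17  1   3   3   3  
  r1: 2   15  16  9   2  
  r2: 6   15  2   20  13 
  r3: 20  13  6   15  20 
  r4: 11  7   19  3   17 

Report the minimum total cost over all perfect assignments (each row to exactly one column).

optimal assignment: row0→col1 (cost 1), row1→col4 (cost 2), row2→col0 (cost 6), row3→col2 (cost 6), row4→col3 (cost 3)
total = 1 + 2 + 6 + 6 + 3 = 18

Minimum assignment cost: 18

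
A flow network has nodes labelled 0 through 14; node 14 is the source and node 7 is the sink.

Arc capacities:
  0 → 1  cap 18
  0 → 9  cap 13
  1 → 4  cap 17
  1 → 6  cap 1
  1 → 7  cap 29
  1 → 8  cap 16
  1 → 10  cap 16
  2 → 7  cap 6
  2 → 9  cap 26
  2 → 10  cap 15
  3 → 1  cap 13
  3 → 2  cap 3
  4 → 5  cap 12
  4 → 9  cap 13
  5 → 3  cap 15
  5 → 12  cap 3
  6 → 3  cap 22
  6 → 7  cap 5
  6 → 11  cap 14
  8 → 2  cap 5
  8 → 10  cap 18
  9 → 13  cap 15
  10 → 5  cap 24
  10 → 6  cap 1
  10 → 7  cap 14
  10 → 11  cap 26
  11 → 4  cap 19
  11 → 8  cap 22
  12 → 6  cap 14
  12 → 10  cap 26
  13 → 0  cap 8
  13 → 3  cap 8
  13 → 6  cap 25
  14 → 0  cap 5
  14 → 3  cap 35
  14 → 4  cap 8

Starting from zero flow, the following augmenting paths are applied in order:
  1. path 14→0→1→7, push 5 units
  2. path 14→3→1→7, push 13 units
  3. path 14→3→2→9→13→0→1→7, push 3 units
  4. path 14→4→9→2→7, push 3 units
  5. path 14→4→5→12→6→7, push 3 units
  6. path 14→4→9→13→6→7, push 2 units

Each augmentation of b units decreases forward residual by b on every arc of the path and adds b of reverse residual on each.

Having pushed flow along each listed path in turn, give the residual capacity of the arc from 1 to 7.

after path 1 (14→0→1→7, push 5): res(1,7)=24
after path 2 (14→3→1→7, push 13): res(1,7)=11
after path 3 (14→3→2→9→13→0→1→7, push 3): res(1,7)=8
after path 4 (14→4→9→2→7, push 3): res(1,7)=8
after path 5 (14→4→5→12→6→7, push 3): res(1,7)=8
after path 6 (14→4→9→13→6→7, push 2): res(1,7)=8

Residual capacity of (1,7): 8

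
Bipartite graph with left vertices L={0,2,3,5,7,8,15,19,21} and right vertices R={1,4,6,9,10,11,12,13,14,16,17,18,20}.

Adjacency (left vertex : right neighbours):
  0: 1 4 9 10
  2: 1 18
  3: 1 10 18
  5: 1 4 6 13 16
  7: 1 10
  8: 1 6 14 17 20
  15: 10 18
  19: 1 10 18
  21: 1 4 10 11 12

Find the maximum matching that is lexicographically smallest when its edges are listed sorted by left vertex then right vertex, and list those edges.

|M| = 7 (so the lex-smallest maximum matching has 7 edges)
process left vertices in ascending order; for each, take the smallest-labelled available neighbour that still permits 7 edges overall, or leave it unmatched if none does
lex-smallest matching: {0-4, 2-1, 3-10, 5-6, 8-14, 15-18, 21-11}

Lex-smallest maximum matching: {(0,4), (2,1), (3,10), (5,6), (8,14), (15,18), (21,11)}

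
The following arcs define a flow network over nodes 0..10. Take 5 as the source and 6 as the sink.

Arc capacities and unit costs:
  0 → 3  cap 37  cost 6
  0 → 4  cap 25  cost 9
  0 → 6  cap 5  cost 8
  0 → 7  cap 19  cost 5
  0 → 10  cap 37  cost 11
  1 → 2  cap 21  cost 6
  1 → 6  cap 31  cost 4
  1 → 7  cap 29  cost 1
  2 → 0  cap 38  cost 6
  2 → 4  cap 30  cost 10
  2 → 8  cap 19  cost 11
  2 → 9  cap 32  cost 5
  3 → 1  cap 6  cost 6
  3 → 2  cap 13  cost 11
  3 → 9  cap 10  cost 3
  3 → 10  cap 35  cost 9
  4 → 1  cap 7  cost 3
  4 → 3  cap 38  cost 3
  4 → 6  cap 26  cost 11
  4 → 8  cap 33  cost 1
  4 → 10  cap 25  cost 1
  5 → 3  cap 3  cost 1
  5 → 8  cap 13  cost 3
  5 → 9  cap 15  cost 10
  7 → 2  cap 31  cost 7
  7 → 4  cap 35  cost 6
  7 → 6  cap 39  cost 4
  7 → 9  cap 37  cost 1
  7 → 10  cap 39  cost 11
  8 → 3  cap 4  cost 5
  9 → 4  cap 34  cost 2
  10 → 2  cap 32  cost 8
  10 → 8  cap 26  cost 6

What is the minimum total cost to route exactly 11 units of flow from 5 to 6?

shortest-cost path #1: 5→3→1→6 push 3 @ unit cost 11 (adds 33)
shortest-cost path #2: 5→8→3→1→6 push 3 @ unit cost 18 (adds 54)
shortest-cost path #3: 5→9→4→1→6 push 5 @ unit cost 19 (adds 95)
total cost = 182

Minimum cost for 11 units: 182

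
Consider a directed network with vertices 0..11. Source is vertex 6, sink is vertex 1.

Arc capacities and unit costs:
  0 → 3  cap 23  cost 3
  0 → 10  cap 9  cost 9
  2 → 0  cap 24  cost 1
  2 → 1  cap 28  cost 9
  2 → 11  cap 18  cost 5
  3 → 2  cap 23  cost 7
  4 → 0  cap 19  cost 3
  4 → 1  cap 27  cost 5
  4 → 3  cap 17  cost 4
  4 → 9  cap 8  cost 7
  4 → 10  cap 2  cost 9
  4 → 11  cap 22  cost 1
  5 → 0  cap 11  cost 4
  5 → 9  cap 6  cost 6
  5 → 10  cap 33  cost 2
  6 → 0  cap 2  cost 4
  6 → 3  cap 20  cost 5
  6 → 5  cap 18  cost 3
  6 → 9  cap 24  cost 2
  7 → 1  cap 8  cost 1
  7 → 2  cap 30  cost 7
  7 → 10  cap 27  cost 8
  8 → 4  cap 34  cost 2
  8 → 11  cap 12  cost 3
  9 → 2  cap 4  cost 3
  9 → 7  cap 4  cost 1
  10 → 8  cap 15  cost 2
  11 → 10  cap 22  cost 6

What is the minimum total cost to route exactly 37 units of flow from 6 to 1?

Minimum cost for 37 units: 576

shortest-cost path #1: 6→9→7→1 push 4 @ unit cost 4 (adds 16)
shortest-cost path #2: 6→9→2→1 push 4 @ unit cost 14 (adds 56)
shortest-cost path #3: 6→5→10→8→4→1 push 15 @ unit cost 14 (adds 210)
shortest-cost path #4: 6→3→2→1 push 14 @ unit cost 21 (adds 294)
total cost = 576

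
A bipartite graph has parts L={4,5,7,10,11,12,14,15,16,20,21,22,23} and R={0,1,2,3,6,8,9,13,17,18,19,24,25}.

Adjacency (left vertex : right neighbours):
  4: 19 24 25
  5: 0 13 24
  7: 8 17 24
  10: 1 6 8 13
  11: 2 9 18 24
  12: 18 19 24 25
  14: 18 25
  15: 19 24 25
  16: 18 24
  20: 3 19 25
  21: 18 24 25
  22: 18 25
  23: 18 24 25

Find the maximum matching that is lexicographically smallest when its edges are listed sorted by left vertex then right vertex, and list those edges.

|M| = 9 (so the lex-smallest maximum matching has 9 edges)
process left vertices in ascending order; for each, take the smallest-labelled available neighbour that still permits 9 edges overall, or leave it unmatched if none does
lex-smallest matching: {4-19, 5-0, 7-8, 10-1, 11-2, 12-18, 14-25, 15-24, 20-3}

Lex-smallest maximum matching: {(4,19), (5,0), (7,8), (10,1), (11,2), (12,18), (14,25), (15,24), (20,3)}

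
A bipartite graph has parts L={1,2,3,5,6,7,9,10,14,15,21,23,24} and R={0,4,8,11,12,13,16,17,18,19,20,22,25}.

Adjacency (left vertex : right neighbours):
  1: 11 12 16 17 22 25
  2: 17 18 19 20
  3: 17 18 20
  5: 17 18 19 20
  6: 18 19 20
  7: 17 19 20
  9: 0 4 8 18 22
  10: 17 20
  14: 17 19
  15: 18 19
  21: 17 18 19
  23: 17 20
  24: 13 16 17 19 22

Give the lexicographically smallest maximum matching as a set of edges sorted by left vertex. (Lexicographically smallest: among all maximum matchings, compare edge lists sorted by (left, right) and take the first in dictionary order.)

|M| = 7 (so the lex-smallest maximum matching has 7 edges)
process left vertices in ascending order; for each, take the smallest-labelled available neighbour that still permits 7 edges overall, or leave it unmatched if none does
lex-smallest matching: {1-11, 2-17, 3-18, 5-19, 6-20, 9-0, 24-13}

Lex-smallest maximum matching: {(1,11), (2,17), (3,18), (5,19), (6,20), (9,0), (24,13)}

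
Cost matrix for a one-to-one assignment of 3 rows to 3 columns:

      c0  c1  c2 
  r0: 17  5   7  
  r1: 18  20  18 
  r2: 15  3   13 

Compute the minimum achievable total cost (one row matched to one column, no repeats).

optimal assignment: row0→col2 (cost 7), row1→col0 (cost 18), row2→col1 (cost 3)
total = 7 + 18 + 3 = 28

Minimum assignment cost: 28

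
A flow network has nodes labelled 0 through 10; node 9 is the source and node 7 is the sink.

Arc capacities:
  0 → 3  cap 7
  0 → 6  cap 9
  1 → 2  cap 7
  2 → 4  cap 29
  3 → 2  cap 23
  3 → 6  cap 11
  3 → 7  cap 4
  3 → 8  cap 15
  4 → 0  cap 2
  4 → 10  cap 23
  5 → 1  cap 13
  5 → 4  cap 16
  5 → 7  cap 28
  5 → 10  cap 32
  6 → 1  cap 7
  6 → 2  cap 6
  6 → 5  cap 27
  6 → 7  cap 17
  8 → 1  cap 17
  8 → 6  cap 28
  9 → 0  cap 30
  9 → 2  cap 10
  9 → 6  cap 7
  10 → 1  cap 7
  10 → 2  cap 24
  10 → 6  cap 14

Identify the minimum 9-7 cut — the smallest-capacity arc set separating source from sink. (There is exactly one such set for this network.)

Min-cut arcs: {(0,3), (0,6), (9,2), (9,6)} (total capacity 33)

augment #1: 9→6→7 push 7
augment #2: 9→0→3→7 push 4
augment #3: 9→0→6→7 push 9
augment #4: 9→0→3→6→7 push 1
augment #5: 9→0→3→6→5→7 push 2
augment #6: 9→2→4→10→6→5→7 push 10
max flow = 33; residual-reachable set from 9 gives S-side
cut edges (S→T): {(0,3), (0,6), (9,2), (9,6)} total cap 33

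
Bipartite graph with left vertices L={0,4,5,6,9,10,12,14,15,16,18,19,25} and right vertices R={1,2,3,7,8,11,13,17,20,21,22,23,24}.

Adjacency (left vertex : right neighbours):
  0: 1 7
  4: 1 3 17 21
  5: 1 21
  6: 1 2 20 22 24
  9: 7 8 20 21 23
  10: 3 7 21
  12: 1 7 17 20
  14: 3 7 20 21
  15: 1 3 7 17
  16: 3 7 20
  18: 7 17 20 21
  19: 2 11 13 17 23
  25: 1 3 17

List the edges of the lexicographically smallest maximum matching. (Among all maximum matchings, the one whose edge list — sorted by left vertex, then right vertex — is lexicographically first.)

|M| = 9 (so the lex-smallest maximum matching has 9 edges)
process left vertices in ascending order; for each, take the smallest-labelled available neighbour that still permits 9 edges overall, or leave it unmatched if none does
lex-smallest matching: {0-1, 4-3, 5-21, 6-2, 9-8, 10-7, 12-17, 14-20, 19-11}

Lex-smallest maximum matching: {(0,1), (4,3), (5,21), (6,2), (9,8), (10,7), (12,17), (14,20), (19,11)}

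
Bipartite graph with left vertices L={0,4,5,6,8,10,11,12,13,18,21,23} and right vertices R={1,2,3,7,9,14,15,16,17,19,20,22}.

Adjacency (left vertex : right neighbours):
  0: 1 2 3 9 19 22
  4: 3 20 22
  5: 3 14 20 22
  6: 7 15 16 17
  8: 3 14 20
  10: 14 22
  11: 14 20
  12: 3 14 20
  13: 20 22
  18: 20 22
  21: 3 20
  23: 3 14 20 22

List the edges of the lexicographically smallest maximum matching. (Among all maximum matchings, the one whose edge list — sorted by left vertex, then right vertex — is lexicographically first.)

|M| = 6 (so the lex-smallest maximum matching has 6 edges)
process left vertices in ascending order; for each, take the smallest-labelled available neighbour that still permits 6 edges overall, or leave it unmatched if none does
lex-smallest matching: {0-1, 4-3, 5-14, 6-7, 8-20, 10-22}

Lex-smallest maximum matching: {(0,1), (4,3), (5,14), (6,7), (8,20), (10,22)}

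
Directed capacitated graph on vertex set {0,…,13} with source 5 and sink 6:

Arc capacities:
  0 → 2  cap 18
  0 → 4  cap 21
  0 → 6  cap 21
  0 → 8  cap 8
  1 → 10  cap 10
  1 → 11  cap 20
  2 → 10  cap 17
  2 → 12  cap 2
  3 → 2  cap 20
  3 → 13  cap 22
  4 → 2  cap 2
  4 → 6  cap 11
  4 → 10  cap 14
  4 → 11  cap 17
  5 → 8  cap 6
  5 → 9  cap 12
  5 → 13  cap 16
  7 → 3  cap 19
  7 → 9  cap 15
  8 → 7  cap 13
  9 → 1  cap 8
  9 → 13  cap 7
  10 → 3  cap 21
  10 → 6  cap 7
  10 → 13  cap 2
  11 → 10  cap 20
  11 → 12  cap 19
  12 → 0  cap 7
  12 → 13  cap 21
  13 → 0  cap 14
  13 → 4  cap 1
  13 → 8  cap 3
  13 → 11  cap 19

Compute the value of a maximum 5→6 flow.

Maximum flow value: 29

augment #1: 5→13→0→6 bottleneck 14, total now 14
augment #2: 5→13→4→6 bottleneck 1, total now 15
augment #3: 5→9→1→10→6 bottleneck 7, total now 22
augment #4: 5→13→11→12→0→6 bottleneck 1, total now 23
augment #5: 5→9→1→11→12→0→6 bottleneck 1, total now 24
augment #6: 5→9→13→11→12→0→6 bottleneck 4, total now 28
augment #7: 5→8→7→3→2→12→0→6 bottleneck 1, total now 29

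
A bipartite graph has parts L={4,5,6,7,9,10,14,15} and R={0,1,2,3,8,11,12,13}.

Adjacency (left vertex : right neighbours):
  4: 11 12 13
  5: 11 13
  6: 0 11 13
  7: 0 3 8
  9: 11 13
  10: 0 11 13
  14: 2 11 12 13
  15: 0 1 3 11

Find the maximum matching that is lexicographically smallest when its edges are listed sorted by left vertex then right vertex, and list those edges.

Lex-smallest maximum matching: {(4,12), (5,11), (6,0), (7,3), (9,13), (14,2), (15,1)}

|M| = 7 (so the lex-smallest maximum matching has 7 edges)
process left vertices in ascending order; for each, take the smallest-labelled available neighbour that still permits 7 edges overall, or leave it unmatched if none does
lex-smallest matching: {4-12, 5-11, 6-0, 7-3, 9-13, 14-2, 15-1}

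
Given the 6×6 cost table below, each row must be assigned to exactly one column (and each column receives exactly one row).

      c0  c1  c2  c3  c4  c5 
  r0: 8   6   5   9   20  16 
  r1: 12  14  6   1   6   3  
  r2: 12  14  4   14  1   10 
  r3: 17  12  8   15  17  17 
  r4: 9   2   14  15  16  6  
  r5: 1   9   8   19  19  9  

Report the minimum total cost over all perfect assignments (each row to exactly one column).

optimal assignment: row0→col1 (cost 6), row1→col3 (cost 1), row2→col4 (cost 1), row3→col2 (cost 8), row4→col5 (cost 6), row5→col0 (cost 1)
total = 6 + 1 + 1 + 8 + 6 + 1 = 23

Minimum assignment cost: 23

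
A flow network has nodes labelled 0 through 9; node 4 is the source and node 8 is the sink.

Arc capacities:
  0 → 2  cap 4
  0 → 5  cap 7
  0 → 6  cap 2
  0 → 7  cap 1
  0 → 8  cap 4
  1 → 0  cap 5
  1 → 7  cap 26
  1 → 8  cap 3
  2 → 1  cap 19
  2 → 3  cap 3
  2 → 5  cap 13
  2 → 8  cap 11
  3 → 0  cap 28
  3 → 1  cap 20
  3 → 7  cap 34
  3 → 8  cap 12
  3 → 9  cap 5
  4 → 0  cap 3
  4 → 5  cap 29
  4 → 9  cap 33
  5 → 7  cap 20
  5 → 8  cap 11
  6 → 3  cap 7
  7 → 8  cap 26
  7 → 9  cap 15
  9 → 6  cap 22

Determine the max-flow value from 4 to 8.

Maximum flow value: 39

augment #1: 4→0→8 bottleneck 3, total now 3
augment #2: 4→5→8 bottleneck 11, total now 14
augment #3: 4→5→7→8 bottleneck 18, total now 32
augment #4: 4→9→6→3→8 bottleneck 7, total now 39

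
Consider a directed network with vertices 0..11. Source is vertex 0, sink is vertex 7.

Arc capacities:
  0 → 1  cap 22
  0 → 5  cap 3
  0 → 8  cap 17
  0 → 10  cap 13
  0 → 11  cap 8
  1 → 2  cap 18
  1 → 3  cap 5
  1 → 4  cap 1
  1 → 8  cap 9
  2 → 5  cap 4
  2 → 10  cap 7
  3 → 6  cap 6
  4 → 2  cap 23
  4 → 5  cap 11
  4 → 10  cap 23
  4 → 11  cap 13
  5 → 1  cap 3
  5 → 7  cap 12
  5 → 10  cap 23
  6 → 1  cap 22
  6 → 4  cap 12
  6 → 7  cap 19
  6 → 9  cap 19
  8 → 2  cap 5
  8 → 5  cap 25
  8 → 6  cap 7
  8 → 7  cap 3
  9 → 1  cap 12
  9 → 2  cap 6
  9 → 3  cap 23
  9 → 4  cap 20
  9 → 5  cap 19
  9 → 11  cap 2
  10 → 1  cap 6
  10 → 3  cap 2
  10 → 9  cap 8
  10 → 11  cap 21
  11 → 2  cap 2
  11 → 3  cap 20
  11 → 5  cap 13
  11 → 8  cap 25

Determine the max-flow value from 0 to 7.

augment #1: 0→5→7 bottleneck 3, total now 3
augment #2: 0→8→7 bottleneck 3, total now 6
augment #3: 0→8→5→7 bottleneck 9, total now 15
augment #4: 0→8→6→7 bottleneck 5, total now 20
augment #5: 0→1→3→6→7 bottleneck 5, total now 25
augment #6: 0→1→8→6→7 bottleneck 2, total now 27
augment #7: 0→10→3→6→7 bottleneck 1, total now 28

Maximum flow value: 28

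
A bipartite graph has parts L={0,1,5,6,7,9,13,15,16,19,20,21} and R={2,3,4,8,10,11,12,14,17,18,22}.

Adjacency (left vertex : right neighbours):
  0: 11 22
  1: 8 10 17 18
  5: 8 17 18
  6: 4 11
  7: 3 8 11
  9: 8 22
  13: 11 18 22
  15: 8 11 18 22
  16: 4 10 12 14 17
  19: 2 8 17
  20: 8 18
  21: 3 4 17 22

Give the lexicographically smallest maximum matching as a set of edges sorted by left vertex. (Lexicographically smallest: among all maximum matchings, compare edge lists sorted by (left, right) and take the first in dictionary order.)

Lex-smallest maximum matching: {(0,11), (1,10), (5,8), (6,4), (7,3), (9,22), (13,18), (16,12), (19,2), (21,17)}

|M| = 10 (so the lex-smallest maximum matching has 10 edges)
process left vertices in ascending order; for each, take the smallest-labelled available neighbour that still permits 10 edges overall, or leave it unmatched if none does
lex-smallest matching: {0-11, 1-10, 5-8, 6-4, 7-3, 9-22, 13-18, 16-12, 19-2, 21-17}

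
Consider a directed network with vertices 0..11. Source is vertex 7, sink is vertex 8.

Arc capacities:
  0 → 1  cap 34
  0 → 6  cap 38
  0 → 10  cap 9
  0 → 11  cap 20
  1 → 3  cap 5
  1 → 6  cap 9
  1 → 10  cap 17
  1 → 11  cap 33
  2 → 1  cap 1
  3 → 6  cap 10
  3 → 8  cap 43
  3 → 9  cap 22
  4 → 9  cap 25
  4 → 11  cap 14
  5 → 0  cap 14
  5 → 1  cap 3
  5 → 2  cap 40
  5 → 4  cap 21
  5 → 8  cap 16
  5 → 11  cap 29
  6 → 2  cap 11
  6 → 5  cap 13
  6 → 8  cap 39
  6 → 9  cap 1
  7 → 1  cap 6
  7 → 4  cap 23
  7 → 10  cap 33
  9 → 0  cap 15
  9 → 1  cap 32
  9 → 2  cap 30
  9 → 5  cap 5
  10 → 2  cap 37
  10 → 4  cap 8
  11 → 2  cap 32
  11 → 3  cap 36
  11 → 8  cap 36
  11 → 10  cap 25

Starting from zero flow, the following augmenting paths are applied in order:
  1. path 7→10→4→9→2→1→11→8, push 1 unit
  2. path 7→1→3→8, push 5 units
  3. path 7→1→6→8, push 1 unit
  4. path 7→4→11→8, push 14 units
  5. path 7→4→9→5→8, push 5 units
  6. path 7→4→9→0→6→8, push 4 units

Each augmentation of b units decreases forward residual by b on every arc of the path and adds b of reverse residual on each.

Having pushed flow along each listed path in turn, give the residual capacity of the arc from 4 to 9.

after path 1 (7→10→4→9→2→1→11→8, push 1): res(4,9)=24
after path 2 (7→1→3→8, push 5): res(4,9)=24
after path 3 (7→1→6→8, push 1): res(4,9)=24
after path 4 (7→4→11→8, push 14): res(4,9)=24
after path 5 (7→4→9→5→8, push 5): res(4,9)=19
after path 6 (7→4→9→0→6→8, push 4): res(4,9)=15

Residual capacity of (4,9): 15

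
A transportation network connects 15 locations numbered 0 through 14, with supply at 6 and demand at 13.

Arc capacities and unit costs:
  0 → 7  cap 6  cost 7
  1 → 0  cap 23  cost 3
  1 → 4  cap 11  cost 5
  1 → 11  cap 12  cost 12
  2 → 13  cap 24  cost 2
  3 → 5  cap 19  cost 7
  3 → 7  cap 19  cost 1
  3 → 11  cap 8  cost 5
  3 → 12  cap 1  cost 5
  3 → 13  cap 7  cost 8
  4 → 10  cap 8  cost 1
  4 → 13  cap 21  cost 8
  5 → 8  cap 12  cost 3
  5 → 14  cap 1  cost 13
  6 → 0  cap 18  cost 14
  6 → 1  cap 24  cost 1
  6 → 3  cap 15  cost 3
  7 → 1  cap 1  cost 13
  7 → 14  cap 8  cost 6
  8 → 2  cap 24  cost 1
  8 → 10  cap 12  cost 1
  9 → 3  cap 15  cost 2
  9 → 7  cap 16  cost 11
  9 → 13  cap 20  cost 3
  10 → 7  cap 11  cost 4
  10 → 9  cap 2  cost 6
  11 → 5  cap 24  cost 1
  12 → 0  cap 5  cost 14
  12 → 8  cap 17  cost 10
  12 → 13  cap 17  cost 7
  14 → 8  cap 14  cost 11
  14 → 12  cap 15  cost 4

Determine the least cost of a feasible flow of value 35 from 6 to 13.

Minimum cost for 35 units: 555

shortest-cost path #1: 6→3→13 push 7 @ unit cost 11 (adds 77)
shortest-cost path #2: 6→1→4→13 push 11 @ unit cost 14 (adds 154)
shortest-cost path #3: 6→3→12→13 push 1 @ unit cost 15 (adds 15)
shortest-cost path #4: 6→3→11→5→8→2→13 push 7 @ unit cost 15 (adds 105)
shortest-cost path #5: 6→1→11→5→8→2→13 push 5 @ unit cost 20 (adds 100)
shortest-cost path #6: 6→1→11→3→7→14→12→13 push 4 @ unit cost 26 (adds 104)
total cost = 555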